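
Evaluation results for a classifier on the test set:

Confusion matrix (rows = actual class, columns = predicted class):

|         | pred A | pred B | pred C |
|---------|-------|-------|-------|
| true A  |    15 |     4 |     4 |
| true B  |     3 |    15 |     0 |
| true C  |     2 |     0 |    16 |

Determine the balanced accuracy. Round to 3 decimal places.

0.791

Balanced accuracy = mean of per-class recall.
  A: recall = 15/23 = 0.6522
  B: recall = 15/18 = 0.8333
  C: recall = 16/18 = 0.8889
Mean = (0.6522 + 0.8333 + 0.8889) / 3 = 0.791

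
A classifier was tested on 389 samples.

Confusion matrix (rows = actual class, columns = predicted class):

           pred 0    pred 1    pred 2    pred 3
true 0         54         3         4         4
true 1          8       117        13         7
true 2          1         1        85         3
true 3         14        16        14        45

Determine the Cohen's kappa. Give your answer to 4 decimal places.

0.6909

Observed agreement pₒ = trace/N = 301/389 = 0.77378
Expected agreement pₑ = Σ (rowᵢ·colᵢ)/N² = (65·77 + 145·137 + 90·116 + 89·59)/389² = 0.26805
κ = (pₒ − pₑ)/(1 − pₑ) = (0.77378 − 0.26805)/(1 − 0.26805) = 0.6909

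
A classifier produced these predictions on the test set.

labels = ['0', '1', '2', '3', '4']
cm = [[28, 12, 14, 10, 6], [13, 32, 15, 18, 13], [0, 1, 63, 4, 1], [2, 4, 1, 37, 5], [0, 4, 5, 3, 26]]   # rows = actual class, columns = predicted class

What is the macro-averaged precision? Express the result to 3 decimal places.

0.584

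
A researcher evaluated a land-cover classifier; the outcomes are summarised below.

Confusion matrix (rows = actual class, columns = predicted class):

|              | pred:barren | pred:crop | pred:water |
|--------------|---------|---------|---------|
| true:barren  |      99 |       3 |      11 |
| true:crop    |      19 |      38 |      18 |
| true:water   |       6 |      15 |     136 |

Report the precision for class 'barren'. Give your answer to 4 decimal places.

Treat 'barren' as positive and all other classes as negative.
precision = TP/(TP+FP).
barren: TP=99, FP=19+6=25 → 99/124 = 0.79839

0.7984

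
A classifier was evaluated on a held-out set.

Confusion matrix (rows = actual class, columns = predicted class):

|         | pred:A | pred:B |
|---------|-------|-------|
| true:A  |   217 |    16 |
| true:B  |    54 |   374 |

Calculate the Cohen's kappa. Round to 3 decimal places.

0.776

Observed agreement pₒ = trace/N = 591/661 = 0.8941
Expected agreement pₑ = Σ (rowᵢ·colᵢ)/N² = (233·271 + 428·390)/661² = 0.5266
κ = (pₒ − pₑ)/(1 − pₑ) = (0.8941 − 0.5266)/(1 − 0.5266) = 0.776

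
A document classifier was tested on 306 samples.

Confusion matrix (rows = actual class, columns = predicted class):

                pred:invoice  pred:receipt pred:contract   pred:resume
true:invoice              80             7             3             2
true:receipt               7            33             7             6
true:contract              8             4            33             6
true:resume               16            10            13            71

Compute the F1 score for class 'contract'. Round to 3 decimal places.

0.617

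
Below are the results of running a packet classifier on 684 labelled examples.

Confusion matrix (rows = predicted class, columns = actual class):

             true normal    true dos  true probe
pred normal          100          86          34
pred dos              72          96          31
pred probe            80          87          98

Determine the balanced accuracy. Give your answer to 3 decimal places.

Balanced accuracy = mean of per-class recall.
  normal: recall = 100/252 = 0.3968
  dos: recall = 96/269 = 0.3569
  probe: recall = 98/163 = 0.6012
Mean = (0.3968 + 0.3569 + 0.6012) / 3 = 0.452

0.452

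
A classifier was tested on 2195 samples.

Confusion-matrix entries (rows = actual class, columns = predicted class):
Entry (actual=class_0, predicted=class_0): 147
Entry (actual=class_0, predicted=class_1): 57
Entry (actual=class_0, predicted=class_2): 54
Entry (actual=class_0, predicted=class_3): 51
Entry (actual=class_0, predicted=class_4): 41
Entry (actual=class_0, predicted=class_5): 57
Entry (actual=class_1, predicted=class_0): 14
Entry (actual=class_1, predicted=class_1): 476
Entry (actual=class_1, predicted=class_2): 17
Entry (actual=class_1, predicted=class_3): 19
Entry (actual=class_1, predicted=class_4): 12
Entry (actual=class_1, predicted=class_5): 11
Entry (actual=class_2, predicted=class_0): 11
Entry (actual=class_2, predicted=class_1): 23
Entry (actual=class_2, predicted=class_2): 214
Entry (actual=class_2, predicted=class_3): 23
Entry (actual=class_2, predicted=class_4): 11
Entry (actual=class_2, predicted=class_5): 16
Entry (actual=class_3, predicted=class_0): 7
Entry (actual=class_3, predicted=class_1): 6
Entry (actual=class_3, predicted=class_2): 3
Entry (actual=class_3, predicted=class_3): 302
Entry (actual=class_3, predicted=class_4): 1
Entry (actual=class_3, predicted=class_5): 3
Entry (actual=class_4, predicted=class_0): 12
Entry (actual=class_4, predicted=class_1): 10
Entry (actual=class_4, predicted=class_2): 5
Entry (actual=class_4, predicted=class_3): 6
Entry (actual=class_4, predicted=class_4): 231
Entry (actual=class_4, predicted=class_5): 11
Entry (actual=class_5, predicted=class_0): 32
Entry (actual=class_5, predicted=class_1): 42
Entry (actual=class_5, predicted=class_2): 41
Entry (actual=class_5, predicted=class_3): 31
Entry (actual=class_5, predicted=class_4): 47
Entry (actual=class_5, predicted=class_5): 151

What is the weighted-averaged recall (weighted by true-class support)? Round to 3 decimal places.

Per-class recall (TP/(TP+FN)):
  class_0: TP=147, FN=57+54+51+41+57=260 → 147/407 = 0.3612
  class_1: TP=476, FN=14+17+19+12+11=73 → 476/549 = 0.8670
  class_2: TP=214, FN=11+23+23+11+16=84 → 214/298 = 0.7181
  class_3: TP=302, FN=7+6+3+1+3=20 → 302/322 = 0.9379
  class_4: TP=231, FN=12+10+5+6+11=44 → 231/275 = 0.8400
  class_5: TP=151, FN=32+42+41+31+47=193 → 151/344 = 0.4390
Weighted-recall = Σ (supportᵢ/N)·recallᵢ with N=2195: (407/2195)·0.3612 + (549/2195)·0.8670 + (298/2195)·0.7181 + (322/2195)·0.9379 + (275/2195)·0.8400 + (344/2195)·0.4390 = 0.693

0.693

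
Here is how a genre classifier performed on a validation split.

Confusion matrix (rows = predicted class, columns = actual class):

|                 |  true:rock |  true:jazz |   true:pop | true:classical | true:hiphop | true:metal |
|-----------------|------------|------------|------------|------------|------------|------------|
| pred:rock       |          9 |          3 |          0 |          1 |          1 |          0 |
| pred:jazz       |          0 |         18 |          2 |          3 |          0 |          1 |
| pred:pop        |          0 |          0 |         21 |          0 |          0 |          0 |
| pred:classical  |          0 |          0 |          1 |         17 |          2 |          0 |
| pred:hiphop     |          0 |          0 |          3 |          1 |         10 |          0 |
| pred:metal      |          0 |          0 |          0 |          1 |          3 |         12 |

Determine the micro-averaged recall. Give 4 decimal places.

Micro-averaging pools counts across classes: ΣTP=87, ΣFP=22, ΣFN=22.
Micro-recall = TP/(TP+FN) on pooled counts = 0.7982 (equals overall accuracy in single-label multiclass).

0.7982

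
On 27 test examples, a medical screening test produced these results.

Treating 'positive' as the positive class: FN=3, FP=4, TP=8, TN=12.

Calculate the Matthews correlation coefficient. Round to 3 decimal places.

0.472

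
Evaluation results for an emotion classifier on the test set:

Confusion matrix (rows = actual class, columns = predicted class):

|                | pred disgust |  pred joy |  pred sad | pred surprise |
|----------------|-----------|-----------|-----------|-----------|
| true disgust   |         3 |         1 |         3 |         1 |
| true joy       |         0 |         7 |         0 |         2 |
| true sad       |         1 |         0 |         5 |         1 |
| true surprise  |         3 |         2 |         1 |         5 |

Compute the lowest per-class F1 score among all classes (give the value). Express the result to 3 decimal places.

Per-class F1 score (2·TP/(2·TP+FP+FN)):
  disgust: TP=3, FP=0+1+3=4, FN=1+3+1=5 → 6/15 = 0.4000
  joy: TP=7, FP=1+0+2=3, FN=0+0+2=2 → 14/19 = 0.7368
  sad: TP=5, FP=3+0+1=4, FN=1+0+1=2 → 10/16 = 0.6250
  surprise: TP=5, FP=1+2+1=4, FN=3+2+1=6 → 10/20 = 0.5000
Lowest is class 'disgust' with F1 score = 0.400.

0.400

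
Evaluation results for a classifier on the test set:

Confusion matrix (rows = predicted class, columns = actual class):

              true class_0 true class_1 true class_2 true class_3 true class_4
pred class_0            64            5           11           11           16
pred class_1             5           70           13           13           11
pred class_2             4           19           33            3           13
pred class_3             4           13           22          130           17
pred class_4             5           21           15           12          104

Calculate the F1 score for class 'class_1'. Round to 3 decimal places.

0.583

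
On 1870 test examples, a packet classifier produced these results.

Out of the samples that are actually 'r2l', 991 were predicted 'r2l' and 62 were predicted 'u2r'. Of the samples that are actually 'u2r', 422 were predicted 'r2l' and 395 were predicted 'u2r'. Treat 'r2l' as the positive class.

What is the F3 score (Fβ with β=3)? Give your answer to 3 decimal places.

0.910

Fβ = (1+β²)·TP / ((1+β²)·TP + β²·FN + FP), with β²=9
= 10·991 / (10·991 + 9·62 + 422) = 0.910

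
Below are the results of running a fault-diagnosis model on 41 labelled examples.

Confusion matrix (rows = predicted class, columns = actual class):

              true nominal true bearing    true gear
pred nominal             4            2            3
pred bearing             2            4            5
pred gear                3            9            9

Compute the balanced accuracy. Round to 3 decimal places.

0.414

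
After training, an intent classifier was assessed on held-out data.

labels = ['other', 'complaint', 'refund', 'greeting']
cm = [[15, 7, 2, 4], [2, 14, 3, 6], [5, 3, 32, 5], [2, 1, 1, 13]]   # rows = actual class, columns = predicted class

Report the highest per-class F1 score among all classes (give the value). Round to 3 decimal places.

0.771

Per-class F1 score (2·TP/(2·TP+FP+FN)):
  other: TP=15, FP=2+5+2=9, FN=7+2+4=13 → 30/52 = 0.5769
  complaint: TP=14, FP=7+3+1=11, FN=2+3+6=11 → 28/50 = 0.5600
  refund: TP=32, FP=2+3+1=6, FN=5+3+5=13 → 64/83 = 0.7711
  greeting: TP=13, FP=4+6+5=15, FN=2+1+1=4 → 26/45 = 0.5778
Highest is class 'refund' with F1 score = 0.771.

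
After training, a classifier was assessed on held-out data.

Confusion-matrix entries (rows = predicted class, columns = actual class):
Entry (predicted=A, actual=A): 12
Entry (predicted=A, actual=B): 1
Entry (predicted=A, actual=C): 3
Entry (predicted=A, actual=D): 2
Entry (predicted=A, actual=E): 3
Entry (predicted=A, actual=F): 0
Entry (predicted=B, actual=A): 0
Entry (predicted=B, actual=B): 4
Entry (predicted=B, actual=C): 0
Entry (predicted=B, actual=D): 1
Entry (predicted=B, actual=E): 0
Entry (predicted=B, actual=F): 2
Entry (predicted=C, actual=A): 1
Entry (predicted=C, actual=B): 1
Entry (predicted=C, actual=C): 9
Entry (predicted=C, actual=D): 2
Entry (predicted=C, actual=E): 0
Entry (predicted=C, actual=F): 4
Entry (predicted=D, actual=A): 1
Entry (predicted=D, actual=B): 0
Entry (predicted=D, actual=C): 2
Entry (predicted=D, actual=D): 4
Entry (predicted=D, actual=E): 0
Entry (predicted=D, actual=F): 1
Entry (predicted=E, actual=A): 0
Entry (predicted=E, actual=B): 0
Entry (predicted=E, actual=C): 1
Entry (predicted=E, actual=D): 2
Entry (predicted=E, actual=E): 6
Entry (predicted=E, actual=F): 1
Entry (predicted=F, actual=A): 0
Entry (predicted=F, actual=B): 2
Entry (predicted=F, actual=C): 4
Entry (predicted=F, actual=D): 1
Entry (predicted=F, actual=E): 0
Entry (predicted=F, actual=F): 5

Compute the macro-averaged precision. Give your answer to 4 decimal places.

0.5315

Per-class precision (TP/(TP+FP)):
  A: TP=12, FP=1+3+2+3+0=9 → 12/21 = 0.57143
  B: TP=4, FP=0+0+1+0+2=3 → 4/7 = 0.57143
  C: TP=9, FP=1+1+2+0+4=8 → 9/17 = 0.52941
  D: TP=4, FP=1+0+2+0+1=4 → 4/8 = 0.50000
  E: TP=6, FP=0+0+1+2+1=4 → 6/10 = 0.60000
  F: TP=5, FP=0+2+4+1+0=7 → 5/12 = 0.41667
Macro-precision = mean = (0.57143 + 0.57143 + 0.52941 + 0.50000 + 0.60000 + 0.41667) / 6 = 0.5315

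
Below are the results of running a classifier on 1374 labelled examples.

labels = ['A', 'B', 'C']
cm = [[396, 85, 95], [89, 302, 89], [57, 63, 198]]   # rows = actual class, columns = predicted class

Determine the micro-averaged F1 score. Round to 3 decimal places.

Micro-averaging pools counts across classes: ΣTP=896, ΣFP=478, ΣFN=478.
Micro-F1 score = 2·TP/(2·TP+FP+FN) on pooled counts = 0.652 (equals overall accuracy in single-label multiclass).

0.652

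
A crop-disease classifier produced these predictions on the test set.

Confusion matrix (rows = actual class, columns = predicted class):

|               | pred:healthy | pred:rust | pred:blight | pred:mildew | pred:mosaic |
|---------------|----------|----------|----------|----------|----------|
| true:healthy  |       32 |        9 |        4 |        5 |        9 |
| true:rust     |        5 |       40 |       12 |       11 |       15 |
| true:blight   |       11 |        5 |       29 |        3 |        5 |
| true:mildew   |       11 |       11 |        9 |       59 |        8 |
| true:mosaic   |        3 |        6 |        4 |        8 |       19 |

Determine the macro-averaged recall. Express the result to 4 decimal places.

Per-class recall (TP/(TP+FN)):
  healthy: TP=32, FN=9+4+5+9=27 → 32/59 = 0.54237
  rust: TP=40, FN=5+12+11+15=43 → 40/83 = 0.48193
  blight: TP=29, FN=11+5+3+5=24 → 29/53 = 0.54717
  mildew: TP=59, FN=11+11+9+8=39 → 59/98 = 0.60204
  mosaic: TP=19, FN=3+6+4+8=21 → 19/40 = 0.47500
Macro-recall = mean = (0.54237 + 0.48193 + 0.54717 + 0.60204 + 0.47500) / 5 = 0.5297

0.5297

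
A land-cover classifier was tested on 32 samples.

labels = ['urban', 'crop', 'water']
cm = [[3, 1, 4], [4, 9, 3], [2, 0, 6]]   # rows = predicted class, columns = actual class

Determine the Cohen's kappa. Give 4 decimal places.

0.3488

Observed agreement pₒ = trace/N = 18/32 = 0.56250
Expected agreement pₑ = Σ (rowᵢ·colᵢ)/N² = (9·8 + 10·16 + 13·8)/32² = 0.32813
κ = (pₒ − pₑ)/(1 − pₑ) = (0.56250 − 0.32813)/(1 − 0.32813) = 0.3488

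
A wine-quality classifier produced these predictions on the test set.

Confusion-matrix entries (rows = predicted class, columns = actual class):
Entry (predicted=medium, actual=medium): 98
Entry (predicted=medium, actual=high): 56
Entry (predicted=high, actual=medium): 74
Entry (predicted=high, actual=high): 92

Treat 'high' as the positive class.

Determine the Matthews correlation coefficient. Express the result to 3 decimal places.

0.191

MCC = (TP·TN − FP·FN) / √((TP+FP)(TP+FN)(TN+FP)(TN+FN))
Numerator = 92·98 − 74·56 = 4872
Denominator = √(166·148·172·154) = √650757184 = 25509.9428
MCC = 4872 / 25509.9428 = 0.191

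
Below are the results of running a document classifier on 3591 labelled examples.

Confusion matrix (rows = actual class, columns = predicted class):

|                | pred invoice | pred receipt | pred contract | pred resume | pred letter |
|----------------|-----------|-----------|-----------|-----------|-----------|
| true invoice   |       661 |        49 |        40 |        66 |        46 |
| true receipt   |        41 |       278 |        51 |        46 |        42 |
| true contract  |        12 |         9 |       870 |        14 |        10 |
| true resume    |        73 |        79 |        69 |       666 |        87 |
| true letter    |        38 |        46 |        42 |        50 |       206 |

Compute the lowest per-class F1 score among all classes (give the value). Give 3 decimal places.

0.533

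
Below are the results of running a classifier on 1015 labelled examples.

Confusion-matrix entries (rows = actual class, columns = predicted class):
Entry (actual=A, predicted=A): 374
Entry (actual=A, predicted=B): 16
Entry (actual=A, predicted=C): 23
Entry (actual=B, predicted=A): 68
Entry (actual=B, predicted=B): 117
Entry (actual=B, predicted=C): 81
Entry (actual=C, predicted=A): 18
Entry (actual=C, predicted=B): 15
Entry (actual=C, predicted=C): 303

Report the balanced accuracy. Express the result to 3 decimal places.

0.749

Balanced accuracy = mean of per-class recall.
  A: recall = 374/413 = 0.9056
  B: recall = 117/266 = 0.4398
  C: recall = 303/336 = 0.9018
Mean = (0.9056 + 0.4398 + 0.9018) / 3 = 0.749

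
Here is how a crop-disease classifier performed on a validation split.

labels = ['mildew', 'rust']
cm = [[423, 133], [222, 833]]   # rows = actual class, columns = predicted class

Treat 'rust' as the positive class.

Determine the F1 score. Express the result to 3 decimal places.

0.824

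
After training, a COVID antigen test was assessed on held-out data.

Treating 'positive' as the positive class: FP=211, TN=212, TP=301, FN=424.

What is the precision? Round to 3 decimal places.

0.588

Precision = TP/(TP+FP) = 301/(301+211) = 301/512 = 0.588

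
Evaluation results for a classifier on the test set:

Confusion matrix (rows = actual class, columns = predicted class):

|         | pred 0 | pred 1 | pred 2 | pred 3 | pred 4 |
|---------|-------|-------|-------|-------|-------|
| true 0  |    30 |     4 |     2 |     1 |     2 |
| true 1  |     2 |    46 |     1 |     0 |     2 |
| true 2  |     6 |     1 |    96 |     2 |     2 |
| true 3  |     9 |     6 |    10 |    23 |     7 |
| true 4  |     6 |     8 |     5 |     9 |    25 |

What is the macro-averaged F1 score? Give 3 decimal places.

0.675

Per-class F1 score (2·TP/(2·TP+FP+FN)):
  0: TP=30, FP=2+6+9+6=23, FN=4+2+1+2=9 → 60/92 = 0.6522
  1: TP=46, FP=4+1+6+8=19, FN=2+1+0+2=5 → 92/116 = 0.7931
  2: TP=96, FP=2+1+10+5=18, FN=6+1+2+2=11 → 192/221 = 0.8688
  3: TP=23, FP=1+0+2+9=12, FN=9+6+10+7=32 → 46/90 = 0.5111
  4: TP=25, FP=2+2+2+7=13, FN=6+8+5+9=28 → 50/91 = 0.5495
Macro-F1 score = mean = (0.6522 + 0.7931 + 0.8688 + 0.5111 + 0.5495) / 5 = 0.675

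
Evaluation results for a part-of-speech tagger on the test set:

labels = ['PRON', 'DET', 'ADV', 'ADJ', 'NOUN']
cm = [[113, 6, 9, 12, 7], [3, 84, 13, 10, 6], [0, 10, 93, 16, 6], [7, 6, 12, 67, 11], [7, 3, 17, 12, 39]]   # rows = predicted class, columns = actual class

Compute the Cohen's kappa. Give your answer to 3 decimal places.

0.616

Observed agreement pₒ = trace/N = 396/569 = 0.6960
Expected agreement pₑ = Σ (rowᵢ·colᵢ)/N² = (130·147 + 109·116 + 144·125 + 117·103 + 69·78)/569² = 0.2075
κ = (pₒ − pₑ)/(1 − pₑ) = (0.6960 − 0.2075)/(1 − 0.2075) = 0.616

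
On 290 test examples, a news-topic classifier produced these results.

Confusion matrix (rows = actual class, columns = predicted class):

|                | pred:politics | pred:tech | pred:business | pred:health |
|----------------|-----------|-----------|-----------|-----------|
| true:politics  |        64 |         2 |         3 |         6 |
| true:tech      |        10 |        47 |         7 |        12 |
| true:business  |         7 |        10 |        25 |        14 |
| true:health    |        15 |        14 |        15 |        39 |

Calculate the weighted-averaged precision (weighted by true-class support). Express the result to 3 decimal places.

Per-class precision (TP/(TP+FP)):
  politics: TP=64, FP=10+7+15=32 → 64/96 = 0.6667
  tech: TP=47, FP=2+10+14=26 → 47/73 = 0.6438
  business: TP=25, FP=3+7+15=25 → 25/50 = 0.5000
  health: TP=39, FP=6+12+14=32 → 39/71 = 0.5493
Weighted-precision = Σ (supportᵢ/N)·precisionᵢ with N=290: (75/290)·0.6667 + (76/290)·0.6438 + (56/290)·0.5000 + (83/290)·0.5493 = 0.595

0.595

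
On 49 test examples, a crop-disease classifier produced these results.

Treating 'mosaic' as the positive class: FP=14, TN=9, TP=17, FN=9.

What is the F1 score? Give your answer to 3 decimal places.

Precision = TP/(TP+FP) = 17/31 = 0.5484
Recall = TP/(TP+FN) = 17/26 = 0.6538
F1 = 2·TP/(2·TP+FP+FN) = 34/57 = 0.596

0.596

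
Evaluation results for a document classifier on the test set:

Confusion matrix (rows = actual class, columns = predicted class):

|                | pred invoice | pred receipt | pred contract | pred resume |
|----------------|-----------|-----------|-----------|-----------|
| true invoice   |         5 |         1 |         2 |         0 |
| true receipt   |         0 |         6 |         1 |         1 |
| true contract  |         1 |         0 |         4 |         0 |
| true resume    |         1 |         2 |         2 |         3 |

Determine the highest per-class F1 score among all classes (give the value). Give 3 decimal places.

0.706

Per-class F1 score (2·TP/(2·TP+FP+FN)):
  invoice: TP=5, FP=0+1+1=2, FN=1+2+0=3 → 10/15 = 0.6667
  receipt: TP=6, FP=1+0+2=3, FN=0+1+1=2 → 12/17 = 0.7059
  contract: TP=4, FP=2+1+2=5, FN=1+0+0=1 → 8/14 = 0.5714
  resume: TP=3, FP=0+1+0=1, FN=1+2+2=5 → 6/12 = 0.5000
Highest is class 'receipt' with F1 score = 0.706.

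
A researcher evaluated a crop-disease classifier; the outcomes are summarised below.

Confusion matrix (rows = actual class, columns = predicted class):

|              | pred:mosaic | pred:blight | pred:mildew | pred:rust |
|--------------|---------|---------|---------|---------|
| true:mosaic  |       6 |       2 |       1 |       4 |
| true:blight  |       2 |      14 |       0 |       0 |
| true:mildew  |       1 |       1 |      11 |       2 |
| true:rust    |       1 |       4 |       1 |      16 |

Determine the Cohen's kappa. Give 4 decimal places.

0.6095

Observed agreement pₒ = trace/N = 47/66 = 0.71212
Expected agreement pₑ = Σ (rowᵢ·colᵢ)/N² = (13·10 + 16·21 + 15·13 + 22·22)/66² = 0.26286
κ = (pₒ − pₑ)/(1 − pₑ) = (0.71212 − 0.26286)/(1 − 0.26286) = 0.6095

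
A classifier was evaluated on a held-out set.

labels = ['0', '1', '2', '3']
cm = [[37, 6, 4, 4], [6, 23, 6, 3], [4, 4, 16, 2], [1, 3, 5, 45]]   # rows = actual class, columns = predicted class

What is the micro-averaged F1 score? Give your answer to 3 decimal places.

Micro-averaging pools counts across classes: ΣTP=121, ΣFP=48, ΣFN=48.
Micro-F1 score = 2·TP/(2·TP+FP+FN) on pooled counts = 0.716 (equals overall accuracy in single-label multiclass).

0.716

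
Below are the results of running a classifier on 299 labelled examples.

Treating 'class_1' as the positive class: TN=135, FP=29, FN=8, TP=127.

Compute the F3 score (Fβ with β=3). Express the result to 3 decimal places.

Fβ = (1+β²)·TP / ((1+β²)·TP + β²·FN + FP), with β²=9
= 10·127 / (10·127 + 9·8 + 29) = 0.926

0.926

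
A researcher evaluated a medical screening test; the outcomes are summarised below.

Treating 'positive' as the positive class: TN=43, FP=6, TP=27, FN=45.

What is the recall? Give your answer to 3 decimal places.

Recall = TP/(TP+FN) = 27/(27+45) = 27/72 = 0.375

0.375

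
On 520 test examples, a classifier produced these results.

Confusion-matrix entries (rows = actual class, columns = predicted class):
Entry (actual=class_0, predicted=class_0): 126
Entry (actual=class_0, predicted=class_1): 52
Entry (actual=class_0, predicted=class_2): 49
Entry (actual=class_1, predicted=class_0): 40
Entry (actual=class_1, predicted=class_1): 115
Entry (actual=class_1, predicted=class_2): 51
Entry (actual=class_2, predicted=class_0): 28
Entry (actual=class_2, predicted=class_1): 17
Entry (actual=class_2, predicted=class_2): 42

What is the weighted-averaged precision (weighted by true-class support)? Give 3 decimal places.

Per-class precision (TP/(TP+FP)):
  class_0: TP=126, FP=40+28=68 → 126/194 = 0.6495
  class_1: TP=115, FP=52+17=69 → 115/184 = 0.6250
  class_2: TP=42, FP=49+51=100 → 42/142 = 0.2958
Weighted-precision = Σ (supportᵢ/N)·precisionᵢ with N=520: (227/520)·0.6495 + (206/520)·0.6250 + (87/520)·0.2958 = 0.581

0.581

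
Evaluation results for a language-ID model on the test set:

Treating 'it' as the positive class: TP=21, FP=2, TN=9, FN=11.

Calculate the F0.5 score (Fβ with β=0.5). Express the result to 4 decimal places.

0.8468

Fβ = (1+β²)·TP / ((1+β²)·TP + β²·FN + FP), with β²=1/4
= 1.25·21 / (1.25·21 + 0.25·11 + 2) = 0.8468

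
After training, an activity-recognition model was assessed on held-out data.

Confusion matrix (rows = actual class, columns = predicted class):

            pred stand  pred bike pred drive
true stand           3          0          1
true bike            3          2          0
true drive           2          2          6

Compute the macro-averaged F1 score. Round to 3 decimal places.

Per-class F1 score (2·TP/(2·TP+FP+FN)):
  stand: TP=3, FP=3+2=5, FN=0+1=1 → 6/12 = 0.5000
  bike: TP=2, FP=0+2=2, FN=3+0=3 → 4/9 = 0.4444
  drive: TP=6, FP=1+0=1, FN=2+2=4 → 12/17 = 0.7059
Macro-F1 score = mean = (0.5000 + 0.4444 + 0.7059) / 3 = 0.550

0.550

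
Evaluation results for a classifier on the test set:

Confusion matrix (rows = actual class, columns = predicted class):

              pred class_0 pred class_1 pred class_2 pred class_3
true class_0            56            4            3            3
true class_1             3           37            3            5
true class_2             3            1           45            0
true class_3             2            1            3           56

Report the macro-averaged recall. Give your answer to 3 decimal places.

Per-class recall (TP/(TP+FN)):
  class_0: TP=56, FN=4+3+3=10 → 56/66 = 0.8485
  class_1: TP=37, FN=3+3+5=11 → 37/48 = 0.7708
  class_2: TP=45, FN=3+1+0=4 → 45/49 = 0.9184
  class_3: TP=56, FN=2+1+3=6 → 56/62 = 0.9032
Macro-recall = mean = (0.8485 + 0.7708 + 0.9184 + 0.9032) / 4 = 0.860

0.860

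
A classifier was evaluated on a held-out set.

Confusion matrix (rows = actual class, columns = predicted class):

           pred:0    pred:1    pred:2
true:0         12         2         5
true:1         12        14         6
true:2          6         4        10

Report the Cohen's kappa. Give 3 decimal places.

0.271

Observed agreement pₒ = trace/N = 36/71 = 0.5070
Expected agreement pₑ = Σ (rowᵢ·colᵢ)/N² = (19·30 + 32·20 + 20·21)/71² = 0.3233
κ = (pₒ − pₑ)/(1 − pₑ) = (0.5070 − 0.3233)/(1 − 0.3233) = 0.271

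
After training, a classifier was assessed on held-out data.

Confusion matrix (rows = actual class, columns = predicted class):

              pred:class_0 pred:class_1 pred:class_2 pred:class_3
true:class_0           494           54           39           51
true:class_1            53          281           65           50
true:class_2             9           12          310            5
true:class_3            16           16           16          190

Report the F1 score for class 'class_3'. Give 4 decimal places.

0.7116

F1 score = 2·TP/(2·TP+FP+FN).
class_3: TP=190, FP=51+50+5=106, FN=16+16+16=48 → 380/534 = 0.71161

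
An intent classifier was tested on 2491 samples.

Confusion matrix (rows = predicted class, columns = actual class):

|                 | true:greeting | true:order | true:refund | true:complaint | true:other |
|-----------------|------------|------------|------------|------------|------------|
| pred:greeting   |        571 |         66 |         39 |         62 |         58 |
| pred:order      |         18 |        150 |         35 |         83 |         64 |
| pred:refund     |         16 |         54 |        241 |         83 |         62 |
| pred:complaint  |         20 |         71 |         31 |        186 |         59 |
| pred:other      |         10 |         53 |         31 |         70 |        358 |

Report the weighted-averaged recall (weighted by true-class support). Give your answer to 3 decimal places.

Per-class recall (TP/(TP+FN)):
  greeting: TP=571, FN=18+16+20+10=64 → 571/635 = 0.8992
  order: TP=150, FN=66+54+71+53=244 → 150/394 = 0.3807
  refund: TP=241, FN=39+35+31+31=136 → 241/377 = 0.6393
  complaint: TP=186, FN=62+83+83+70=298 → 186/484 = 0.3843
  other: TP=358, FN=58+64+62+59=243 → 358/601 = 0.5957
Weighted-recall = Σ (supportᵢ/N)·recallᵢ with N=2491: (635/2491)·0.8992 + (394/2491)·0.3807 + (377/2491)·0.6393 + (484/2491)·0.3843 + (601/2491)·0.5957 = 0.605

0.605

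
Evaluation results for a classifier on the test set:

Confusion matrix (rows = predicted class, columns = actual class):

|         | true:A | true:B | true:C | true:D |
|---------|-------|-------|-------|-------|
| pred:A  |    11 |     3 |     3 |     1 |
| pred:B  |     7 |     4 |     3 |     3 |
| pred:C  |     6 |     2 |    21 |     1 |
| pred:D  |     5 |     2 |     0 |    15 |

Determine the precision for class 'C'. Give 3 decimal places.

0.700

Treat 'C' as positive and all other classes as negative.
precision = TP/(TP+FP).
C: TP=21, FP=6+2+1=9 → 21/30 = 0.7000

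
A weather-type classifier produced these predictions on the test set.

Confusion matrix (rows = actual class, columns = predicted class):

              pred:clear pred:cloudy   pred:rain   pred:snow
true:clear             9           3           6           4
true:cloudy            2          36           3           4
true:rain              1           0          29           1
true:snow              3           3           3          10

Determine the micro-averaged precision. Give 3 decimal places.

Micro-averaging pools counts across classes: ΣTP=84, ΣFP=33, ΣFN=33.
Micro-precision = TP/(TP+FP) on pooled counts = 0.718 (equals overall accuracy in single-label multiclass).

0.718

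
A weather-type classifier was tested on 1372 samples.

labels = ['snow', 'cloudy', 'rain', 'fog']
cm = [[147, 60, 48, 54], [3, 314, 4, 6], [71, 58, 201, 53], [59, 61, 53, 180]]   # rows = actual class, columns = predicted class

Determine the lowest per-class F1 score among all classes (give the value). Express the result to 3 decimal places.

0.499

Per-class F1 score (2·TP/(2·TP+FP+FN)):
  snow: TP=147, FP=3+71+59=133, FN=60+48+54=162 → 294/589 = 0.4992
  cloudy: TP=314, FP=60+58+61=179, FN=3+4+6=13 → 628/820 = 0.7659
  rain: TP=201, FP=48+4+53=105, FN=71+58+53=182 → 402/689 = 0.5835
  fog: TP=180, FP=54+6+53=113, FN=59+61+53=173 → 360/646 = 0.5573
Lowest is class 'snow' with F1 score = 0.499.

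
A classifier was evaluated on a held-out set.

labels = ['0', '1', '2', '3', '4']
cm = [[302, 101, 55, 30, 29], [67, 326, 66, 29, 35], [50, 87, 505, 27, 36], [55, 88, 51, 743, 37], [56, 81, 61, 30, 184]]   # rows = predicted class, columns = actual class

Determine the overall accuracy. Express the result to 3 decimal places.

Accuracy = trace / total = (302+326+505+743+184=2060) / 3131 = 2060/3131 = 0.658

0.658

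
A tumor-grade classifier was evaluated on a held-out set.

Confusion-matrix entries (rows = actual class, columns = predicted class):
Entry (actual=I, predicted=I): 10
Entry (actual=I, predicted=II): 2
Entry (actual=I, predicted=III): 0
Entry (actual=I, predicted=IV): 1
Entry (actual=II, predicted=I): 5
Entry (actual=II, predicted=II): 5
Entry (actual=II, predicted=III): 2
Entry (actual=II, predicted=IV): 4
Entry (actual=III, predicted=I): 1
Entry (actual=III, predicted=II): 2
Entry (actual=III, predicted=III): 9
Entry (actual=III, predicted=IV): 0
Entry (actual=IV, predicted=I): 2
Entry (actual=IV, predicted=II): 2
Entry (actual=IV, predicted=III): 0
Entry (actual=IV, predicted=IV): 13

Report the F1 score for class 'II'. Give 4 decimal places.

0.3704

Treat 'II' as positive and all other classes as negative.
F1 score = 2·TP/(2·TP+FP+FN).
II: TP=5, FP=2+2+2=6, FN=5+2+4=11 → 10/27 = 0.37037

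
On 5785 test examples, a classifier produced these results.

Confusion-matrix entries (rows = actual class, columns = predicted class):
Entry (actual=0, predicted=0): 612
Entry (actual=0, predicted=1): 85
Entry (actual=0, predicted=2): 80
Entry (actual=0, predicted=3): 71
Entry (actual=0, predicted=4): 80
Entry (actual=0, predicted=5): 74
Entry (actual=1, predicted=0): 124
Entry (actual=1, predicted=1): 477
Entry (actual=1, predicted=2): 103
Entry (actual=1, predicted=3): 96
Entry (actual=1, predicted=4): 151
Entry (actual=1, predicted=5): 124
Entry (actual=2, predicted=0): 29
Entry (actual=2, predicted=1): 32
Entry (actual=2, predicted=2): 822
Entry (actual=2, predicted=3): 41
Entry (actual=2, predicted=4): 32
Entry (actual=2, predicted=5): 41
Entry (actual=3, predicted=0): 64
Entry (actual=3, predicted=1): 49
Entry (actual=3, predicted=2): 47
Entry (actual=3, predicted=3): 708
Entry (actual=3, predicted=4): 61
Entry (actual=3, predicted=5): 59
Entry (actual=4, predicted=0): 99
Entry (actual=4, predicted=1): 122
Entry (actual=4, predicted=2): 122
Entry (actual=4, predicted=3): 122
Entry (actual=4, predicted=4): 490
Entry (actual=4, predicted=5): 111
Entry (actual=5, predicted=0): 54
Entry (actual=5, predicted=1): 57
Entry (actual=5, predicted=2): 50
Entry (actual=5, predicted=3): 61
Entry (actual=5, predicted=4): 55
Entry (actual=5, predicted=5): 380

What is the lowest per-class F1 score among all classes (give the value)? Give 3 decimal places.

Per-class F1 score (2·TP/(2·TP+FP+FN)):
  0: TP=612, FP=124+29+64+99+54=370, FN=85+80+71+80+74=390 → 1224/1984 = 0.6169
  1: TP=477, FP=85+32+49+122+57=345, FN=124+103+96+151+124=598 → 954/1897 = 0.5029
  2: TP=822, FP=80+103+47+122+50=402, FN=29+32+41+32+41=175 → 1644/2221 = 0.7402
  3: TP=708, FP=71+96+41+122+61=391, FN=64+49+47+61+59=280 → 1416/2087 = 0.6785
  4: TP=490, FP=80+151+32+61+55=379, FN=99+122+122+122+111=576 → 980/1935 = 0.5065
  5: TP=380, FP=74+124+41+59+111=409, FN=54+57+50+61+55=277 → 760/1446 = 0.5256
Lowest is class '1' with F1 score = 0.503.

0.503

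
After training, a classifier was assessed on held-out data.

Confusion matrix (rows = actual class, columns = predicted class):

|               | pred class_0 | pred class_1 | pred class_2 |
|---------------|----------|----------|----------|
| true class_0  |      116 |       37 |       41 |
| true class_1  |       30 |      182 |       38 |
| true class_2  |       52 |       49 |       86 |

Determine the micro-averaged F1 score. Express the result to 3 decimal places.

0.609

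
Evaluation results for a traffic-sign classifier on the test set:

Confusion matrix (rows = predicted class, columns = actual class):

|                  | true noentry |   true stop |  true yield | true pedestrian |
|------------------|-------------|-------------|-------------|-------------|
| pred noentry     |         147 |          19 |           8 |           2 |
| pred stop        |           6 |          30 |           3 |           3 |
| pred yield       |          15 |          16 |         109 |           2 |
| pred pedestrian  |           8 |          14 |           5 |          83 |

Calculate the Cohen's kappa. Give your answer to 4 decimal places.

0.7014

Observed agreement pₒ = trace/N = 369/470 = 0.78511
Expected agreement pₑ = Σ (rowᵢ·colᵢ)/N² = (176·176 + 79·42 + 125·142 + 90·110)/470² = 0.28042
κ = (pₒ − pₑ)/(1 − pₑ) = (0.78511 − 0.28042)/(1 − 0.28042) = 0.7014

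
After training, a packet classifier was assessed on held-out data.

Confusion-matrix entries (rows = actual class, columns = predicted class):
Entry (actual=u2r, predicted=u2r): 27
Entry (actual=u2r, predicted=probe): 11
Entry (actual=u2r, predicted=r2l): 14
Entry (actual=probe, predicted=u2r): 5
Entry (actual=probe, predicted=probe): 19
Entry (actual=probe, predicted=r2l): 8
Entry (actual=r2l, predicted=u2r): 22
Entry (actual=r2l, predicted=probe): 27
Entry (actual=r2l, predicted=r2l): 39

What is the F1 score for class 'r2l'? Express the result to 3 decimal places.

0.523

F1 score = 2·TP/(2·TP+FP+FN).
r2l: TP=39, FP=14+8=22, FN=22+27=49 → 78/149 = 0.5235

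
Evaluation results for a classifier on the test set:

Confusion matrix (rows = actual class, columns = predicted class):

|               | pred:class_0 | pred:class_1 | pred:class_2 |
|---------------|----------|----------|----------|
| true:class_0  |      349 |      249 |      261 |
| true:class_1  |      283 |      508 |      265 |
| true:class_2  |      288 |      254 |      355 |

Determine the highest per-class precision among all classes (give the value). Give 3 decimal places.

Per-class precision (TP/(TP+FP)):
  class_0: TP=349, FP=283+288=571 → 349/920 = 0.3793
  class_1: TP=508, FP=249+254=503 → 508/1011 = 0.5025
  class_2: TP=355, FP=261+265=526 → 355/881 = 0.4030
Highest is class 'class_1' with precision = 0.502.

0.502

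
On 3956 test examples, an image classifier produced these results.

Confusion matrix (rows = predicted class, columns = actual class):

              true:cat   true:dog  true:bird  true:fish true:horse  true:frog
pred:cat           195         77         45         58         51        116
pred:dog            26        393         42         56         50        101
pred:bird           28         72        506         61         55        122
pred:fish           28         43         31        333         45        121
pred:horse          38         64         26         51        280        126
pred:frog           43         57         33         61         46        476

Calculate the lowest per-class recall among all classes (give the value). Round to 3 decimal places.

0.448

Per-class recall (TP/(TP+FN)):
  cat: TP=195, FN=26+28+28+38+43=163 → 195/358 = 0.5447
  dog: TP=393, FN=77+72+43+64+57=313 → 393/706 = 0.5567
  bird: TP=506, FN=45+42+31+26+33=177 → 506/683 = 0.7408
  fish: TP=333, FN=58+56+61+51+61=287 → 333/620 = 0.5371
  horse: TP=280, FN=51+50+55+45+46=247 → 280/527 = 0.5313
  frog: TP=476, FN=116+101+122+121+126=586 → 476/1062 = 0.4482
Lowest is class 'frog' with recall = 0.448.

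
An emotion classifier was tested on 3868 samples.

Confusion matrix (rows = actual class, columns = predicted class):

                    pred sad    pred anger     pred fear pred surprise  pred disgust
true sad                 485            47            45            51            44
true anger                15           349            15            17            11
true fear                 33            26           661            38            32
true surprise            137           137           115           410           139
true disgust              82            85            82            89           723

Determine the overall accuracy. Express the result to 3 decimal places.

0.679

Accuracy = trace / total = (485+349+661+410+723=2628) / 3868 = 2628/3868 = 0.679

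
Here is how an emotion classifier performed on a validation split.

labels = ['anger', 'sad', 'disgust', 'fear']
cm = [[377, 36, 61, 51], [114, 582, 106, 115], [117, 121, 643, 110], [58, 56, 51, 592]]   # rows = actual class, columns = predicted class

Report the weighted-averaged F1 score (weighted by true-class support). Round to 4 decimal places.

Per-class F1 score (2·TP/(2·TP+FP+FN)):
  anger: TP=377, FP=114+117+58=289, FN=36+61+51=148 → 754/1191 = 0.63308
  sad: TP=582, FP=36+121+56=213, FN=114+106+115=335 → 1164/1712 = 0.67991
  disgust: TP=643, FP=61+106+51=218, FN=117+121+110=348 → 1286/1852 = 0.69438
  fear: TP=592, FP=51+115+110=276, FN=58+56+51=165 → 1184/1625 = 0.72862
Weighted-F1 score = Σ (supportᵢ/N)·F1 scoreᵢ with N=3190: (525/3190)·0.63308 + (917/3190)·0.67991 + (991/3190)·0.69438 + (757/3190)·0.72862 = 0.6883

0.6883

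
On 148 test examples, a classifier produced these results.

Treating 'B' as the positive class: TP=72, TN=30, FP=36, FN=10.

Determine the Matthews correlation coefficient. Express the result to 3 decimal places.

0.372

MCC = (TP·TN − FP·FN) / √((TP+FP)(TP+FN)(TN+FP)(TN+FN))
Numerator = 72·30 − 36·10 = 1800
Denominator = √(108·82·66·40) = √23379840 = 4835.2704
MCC = 1800 / 4835.2704 = 0.372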